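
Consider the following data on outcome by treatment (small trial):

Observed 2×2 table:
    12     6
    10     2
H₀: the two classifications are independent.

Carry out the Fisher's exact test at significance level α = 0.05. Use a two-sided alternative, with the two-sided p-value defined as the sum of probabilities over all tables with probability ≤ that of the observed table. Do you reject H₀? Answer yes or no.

reject H₀: no

Margins: r₁=18, r₂=12, c₁=22, c₂=8, n=30
p_obs = C(18,12)·C(12,10)/C(30,22); sum pmf over tables with pmf ≤ p_obs
p-value (two-sided) = 0.41915
At α=0.05: p ≥ α → fail to reject H₀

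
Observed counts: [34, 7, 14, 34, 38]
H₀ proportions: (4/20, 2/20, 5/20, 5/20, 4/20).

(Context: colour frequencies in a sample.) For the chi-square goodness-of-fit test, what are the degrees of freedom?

df = k − 1 = 5 − 1 = 4

degrees of freedom = 4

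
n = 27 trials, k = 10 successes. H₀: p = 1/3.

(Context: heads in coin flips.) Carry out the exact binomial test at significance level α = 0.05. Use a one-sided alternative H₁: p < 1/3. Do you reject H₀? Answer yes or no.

Exact binomial: n=27, k=10, p₀=1/3=0.3333
P(X≤10) from Σ C(n,i)·p₀^i·(1−p₀)^(n−i)
p-value (one-sided, H₁ less) = 0.73423
At α=0.05: p ≥ α → fail to reject H₀

reject H₀: no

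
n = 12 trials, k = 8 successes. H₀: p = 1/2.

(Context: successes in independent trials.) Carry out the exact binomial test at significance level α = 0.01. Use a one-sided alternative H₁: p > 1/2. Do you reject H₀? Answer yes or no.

reject H₀: no

Exact binomial: n=12, k=8, p₀=1/2=0.5000
P(X≥8) from Σ C(n,i)·p₀^i·(1−p₀)^(n−i)
p-value (one-sided, H₁ greater) = 0.19385
At α=0.01: p ≥ α → fail to reject H₀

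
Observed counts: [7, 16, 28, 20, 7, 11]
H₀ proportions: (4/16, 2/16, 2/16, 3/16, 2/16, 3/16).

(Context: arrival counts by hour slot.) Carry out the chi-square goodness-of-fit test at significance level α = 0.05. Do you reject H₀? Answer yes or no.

reject H₀: yes

n = 89; E_i = n·p_i = [22.25, 11.12, 11.12, 16.69, 11.12, 16.69]
χ² = (7−22.25)²/22.25 + (16−11.12)²/11.12 + (28−11.12)²/11.12 + (20−16.69)²/16.69 + (7−11.12)²/11.12 + (11−16.69)²/16.69 = 42.3109
df = 5
p-value (upper-tail) = 0.00000
At α=0.05: p < α → reject H₀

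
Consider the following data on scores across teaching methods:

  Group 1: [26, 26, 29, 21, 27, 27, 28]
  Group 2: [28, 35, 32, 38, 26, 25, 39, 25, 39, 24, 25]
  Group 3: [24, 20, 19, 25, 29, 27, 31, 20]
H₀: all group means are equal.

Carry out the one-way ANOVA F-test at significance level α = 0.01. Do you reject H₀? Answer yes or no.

reject H₀: no

Group means [26.29, 30.55, 24.38], grand mean 27.500
SSB = Σnᵢ(x̄ᵢ−x̄)² = 190.469; SSW = ΣΣ(x−x̄ᵢ)² = 562.031
MSB = 190.469/2 = 95.2346; MSW = 562.031/23 = 24.4361
F = MSB/MSW = 3.8973
df = (2, 23)
p-value (upper-tail) = 0.03487
At α=0.01: p ≥ α → fail to reject H₀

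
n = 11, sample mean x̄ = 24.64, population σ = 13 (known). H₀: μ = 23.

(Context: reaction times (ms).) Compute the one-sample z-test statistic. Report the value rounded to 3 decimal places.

SE = σ/√n = 13/√11 = 3.9196
z = (x̄−μ₀)/SE = (24.64−23)/3.9196 = 0.4184

test statistic = 0.418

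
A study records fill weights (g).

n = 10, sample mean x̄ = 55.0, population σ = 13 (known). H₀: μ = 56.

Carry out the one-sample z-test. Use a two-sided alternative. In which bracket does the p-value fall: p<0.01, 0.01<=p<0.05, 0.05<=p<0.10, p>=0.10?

SE = σ/√n = 13/√10 = 4.1110
z = (x̄−μ₀)/SE = (55.0−56)/4.1110 = -0.2433
p-value (two-sided) = 0.80781
→ bracket: p>=0.10

p-value bracket: p>=0.10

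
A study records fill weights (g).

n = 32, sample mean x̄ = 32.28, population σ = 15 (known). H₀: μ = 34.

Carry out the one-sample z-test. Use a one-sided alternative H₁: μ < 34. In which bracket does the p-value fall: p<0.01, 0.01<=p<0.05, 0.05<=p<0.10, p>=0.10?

SE = σ/√n = 15/√32 = 2.6517
z = (x̄−μ₀)/SE = (32.28−34)/2.6517 = -0.6487
p-value (one-sided, H₁ less) = 0.25828
→ bracket: p>=0.10

p-value bracket: p>=0.10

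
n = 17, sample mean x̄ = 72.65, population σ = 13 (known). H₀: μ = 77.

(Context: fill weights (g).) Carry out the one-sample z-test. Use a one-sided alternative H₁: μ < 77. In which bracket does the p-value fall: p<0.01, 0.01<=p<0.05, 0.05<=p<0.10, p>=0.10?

p-value bracket: 0.05<=p<0.10

SE = σ/√n = 13/√17 = 3.1530
z = (x̄−μ₀)/SE = (72.65−77)/3.1530 = -1.3797
p-value (one-sided, H₁ less) = 0.08385
→ bracket: 0.05<=p<0.10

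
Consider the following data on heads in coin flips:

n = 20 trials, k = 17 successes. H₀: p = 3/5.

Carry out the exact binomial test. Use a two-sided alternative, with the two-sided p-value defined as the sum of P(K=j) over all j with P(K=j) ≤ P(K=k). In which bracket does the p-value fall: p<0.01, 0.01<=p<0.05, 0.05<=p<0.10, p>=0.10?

Exact binomial: n=20, k=17, p₀=3/5=0.6000
P(X=j) = C(n,j)·p₀^j·(1−p₀)^(n−j); p = Σ P(X=j) over j with P(X=j) ≤ P(X=17)
p-value (two-sided) = 0.02243
→ bracket: 0.01<=p<0.05

p-value bracket: 0.01<=p<0.05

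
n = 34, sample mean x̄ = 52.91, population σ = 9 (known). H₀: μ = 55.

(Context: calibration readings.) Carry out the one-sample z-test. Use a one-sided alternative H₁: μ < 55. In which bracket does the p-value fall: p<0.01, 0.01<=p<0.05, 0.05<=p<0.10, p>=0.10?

SE = σ/√n = 9/√34 = 1.5435
z = (x̄−μ₀)/SE = (52.91−55)/1.5435 = -1.3541
p-value (one-sided, H₁ less) = 0.08786
→ bracket: 0.05<=p<0.10

p-value bracket: 0.05<=p<0.10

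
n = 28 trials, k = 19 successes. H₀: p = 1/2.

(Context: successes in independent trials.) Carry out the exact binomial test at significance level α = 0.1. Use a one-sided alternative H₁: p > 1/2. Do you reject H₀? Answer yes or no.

Exact binomial: n=28, k=19, p₀=1/2=0.5000
P(X≥19) from Σ C(n,i)·p₀^i·(1−p₀)^(n−i)
p-value (one-sided, H₁ greater) = 0.04358
At α=0.1: p < α → reject H₀

reject H₀: yes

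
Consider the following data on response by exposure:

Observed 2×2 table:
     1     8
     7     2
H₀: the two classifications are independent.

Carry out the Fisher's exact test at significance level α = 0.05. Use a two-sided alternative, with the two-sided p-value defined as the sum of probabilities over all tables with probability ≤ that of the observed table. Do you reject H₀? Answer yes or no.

Margins: r₁=9, r₂=9, c₁=8, c₂=10, n=18
p_obs = C(9,1)·C(9,7)/C(18,8); sum pmf over tables with pmf ≤ p_obs
p-value (two-sided) = 0.01522
At α=0.05: p < α → reject H₀

reject H₀: yes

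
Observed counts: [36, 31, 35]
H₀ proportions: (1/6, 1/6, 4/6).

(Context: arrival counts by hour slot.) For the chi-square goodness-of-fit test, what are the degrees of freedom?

degrees of freedom = 2

df = k − 1 = 3 − 1 = 2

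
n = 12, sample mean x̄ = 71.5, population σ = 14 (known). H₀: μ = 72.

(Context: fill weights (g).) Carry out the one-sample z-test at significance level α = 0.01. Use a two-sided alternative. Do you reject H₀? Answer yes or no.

SE = σ/√n = 14/√12 = 4.0415
z = (x̄−μ₀)/SE = (71.5−72)/4.0415 = -0.1237
p-value (two-sided) = 0.90154
At α=0.01: p ≥ α → fail to reject H₀

reject H₀: no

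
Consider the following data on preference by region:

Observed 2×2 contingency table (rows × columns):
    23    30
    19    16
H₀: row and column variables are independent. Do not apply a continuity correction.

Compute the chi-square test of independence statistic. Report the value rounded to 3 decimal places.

test statistic = 1.002

Row totals [53, 35], col totals [42, 46], n=88
χ² = (23−25.30)²/25.30 + (30−27.70)²/27.70 + (19−16.70)²/16.70 + (16−18.30)²/18.30 = 1.0019
df = 1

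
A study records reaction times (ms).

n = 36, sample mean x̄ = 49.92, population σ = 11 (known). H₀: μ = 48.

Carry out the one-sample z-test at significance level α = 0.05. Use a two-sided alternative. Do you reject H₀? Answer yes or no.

reject H₀: no

SE = σ/√n = 11/√36 = 1.8333
z = (x̄−μ₀)/SE = (49.92−48)/1.8333 = 1.0473
p-value (two-sided) = 0.29497
At α=0.05: p ≥ α → fail to reject H₀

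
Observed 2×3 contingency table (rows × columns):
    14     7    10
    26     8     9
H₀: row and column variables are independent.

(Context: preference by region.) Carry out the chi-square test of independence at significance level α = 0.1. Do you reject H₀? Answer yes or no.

Row totals [31, 43], col totals [40, 15, 19], n=74
χ² = (14−16.76)²/16.76 + (7−6.28)²/6.28 + (10−7.96)²/7.96 + (26−23.24)²/23.24 + (8−8.72)²/8.72 + (9−11.04)²/11.04 = 1.8212
df = 2
p-value (upper-tail) = 0.40227
At α=0.1: p ≥ α → fail to reject H₀

reject H₀: no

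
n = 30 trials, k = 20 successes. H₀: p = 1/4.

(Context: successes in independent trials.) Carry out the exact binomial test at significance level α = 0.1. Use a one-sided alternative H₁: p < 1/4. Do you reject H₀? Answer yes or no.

Exact binomial: n=30, k=20, p₀=1/4=0.2500
P(X≤20) from Σ C(n,i)·p₀^i·(1−p₀)^(n−i)
p-value (one-sided, H₁ less) = 1.00000
At α=0.1: p ≥ α → fail to reject H₀

reject H₀: no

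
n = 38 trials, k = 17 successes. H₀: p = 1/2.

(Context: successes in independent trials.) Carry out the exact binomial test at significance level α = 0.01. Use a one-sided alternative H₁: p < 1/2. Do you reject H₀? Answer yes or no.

Exact binomial: n=38, k=17, p₀=1/2=0.5000
P(X≤17) from Σ C(n,i)·p₀^i·(1−p₀)^(n−i)
p-value (one-sided, H₁ less) = 0.31355
At α=0.01: p ≥ α → fail to reject H₀

reject H₀: no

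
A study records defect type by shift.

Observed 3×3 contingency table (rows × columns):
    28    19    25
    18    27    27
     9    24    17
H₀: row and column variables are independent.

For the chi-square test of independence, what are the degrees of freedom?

df = (r−1)(c−1) = (3−1)·(3−1) = 4

degrees of freedom = 4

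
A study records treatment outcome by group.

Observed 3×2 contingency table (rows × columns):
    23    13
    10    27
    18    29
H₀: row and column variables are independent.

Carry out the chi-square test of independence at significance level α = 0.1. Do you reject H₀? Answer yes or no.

Row totals [36, 37, 47], col totals [51, 69], n=120
χ² = (23−15.30)²/15.30 + (13−20.70)²/20.70 + (10−15.72)²/15.72 + (27−21.27)²/21.27 + (18−19.98)²/19.98 + (29−27.02)²/27.02 = 10.7039
df = 2
p-value (upper-tail) = 0.00474
At α=0.1: p < α → reject H₀

reject H₀: yes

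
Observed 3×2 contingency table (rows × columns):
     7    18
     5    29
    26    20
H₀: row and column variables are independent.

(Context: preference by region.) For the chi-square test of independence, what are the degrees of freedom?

df = (r−1)(c−1) = (3−1)·(2−1) = 2

degrees of freedom = 2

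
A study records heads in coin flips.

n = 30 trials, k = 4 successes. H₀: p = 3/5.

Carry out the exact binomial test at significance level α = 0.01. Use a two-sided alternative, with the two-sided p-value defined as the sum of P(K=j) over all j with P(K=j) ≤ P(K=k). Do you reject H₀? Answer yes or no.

Exact binomial: n=30, k=4, p₀=3/5=0.6000
P(X=j) = C(n,j)·p₀^j·(1−p₀)^(n−j); p = Σ P(X=j) over j with P(X=j) ≤ P(X=4)
p-value (two-sided) = 0.00000
At α=0.01: p < α → reject H₀

reject H₀: yes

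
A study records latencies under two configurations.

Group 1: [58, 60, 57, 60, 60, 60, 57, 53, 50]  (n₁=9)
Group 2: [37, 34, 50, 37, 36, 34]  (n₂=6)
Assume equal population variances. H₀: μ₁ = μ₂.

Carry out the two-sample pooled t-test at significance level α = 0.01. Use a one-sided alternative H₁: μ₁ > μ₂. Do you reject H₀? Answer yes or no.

reject H₀: yes

x̄₁=57.222, s₁=3.563, n₁=9
x̄₂=38.000, s₂=6.033, n₂=6
s_p² = [8·3.563² + 5·6.033²]/13 = 21.8120
SE = √(s_p²·(1/9+1/6)) = 2.4615
t = (57.222−38.000)/2.4615 = 7.8092
df = 13
p-value (one-sided, H₁ greater) = 0.00000
At α=0.01: p < α → reject H₀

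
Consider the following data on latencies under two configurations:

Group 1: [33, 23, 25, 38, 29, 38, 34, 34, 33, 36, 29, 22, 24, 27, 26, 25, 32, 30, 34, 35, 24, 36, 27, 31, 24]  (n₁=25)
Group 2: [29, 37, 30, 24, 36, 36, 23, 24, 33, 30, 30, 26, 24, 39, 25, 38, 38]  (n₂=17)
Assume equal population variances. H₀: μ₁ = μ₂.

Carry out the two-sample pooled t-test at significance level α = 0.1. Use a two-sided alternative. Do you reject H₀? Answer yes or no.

reject H₀: no

x̄₁=29.960, s₁=5.012, n₁=25
x̄₂=30.706, s₂=5.753, n₂=17
s_p² = [24·5.012² + 16·5.753²]/40 = 28.3122
SE = √(s_p²·(1/25+1/17)) = 1.6727
t = (29.960−30.706)/1.6727 = -0.4459
df = 40
p-value (two-sided) = 0.65806
At α=0.1: p ≥ α → fail to reject H₀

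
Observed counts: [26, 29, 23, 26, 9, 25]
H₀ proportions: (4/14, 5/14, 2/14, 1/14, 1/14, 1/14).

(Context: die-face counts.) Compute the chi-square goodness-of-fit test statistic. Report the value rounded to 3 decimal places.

test statistic = 63.245

n = 138; E_i = n·p_i = [39.43, 49.29, 19.71, 9.86, 9.86, 9.86]
χ² = (26−39.43)²/39.43 + (29−49.29)²/49.29 + (23−19.71)²/19.71 + (26−9.86)²/9.86 + (9−9.86)²/9.86 + (25−9.86)²/9.86 = 63.2449
df = 5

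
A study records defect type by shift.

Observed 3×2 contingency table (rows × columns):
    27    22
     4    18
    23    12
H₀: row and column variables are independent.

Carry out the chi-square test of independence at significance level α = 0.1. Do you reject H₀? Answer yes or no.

reject H₀: yes

Row totals [49, 22, 35], col totals [54, 52], n=106
χ² = (27−24.96)²/24.96 + (22−24.04)²/24.04 + (4−11.21)²/11.21 + (18−10.79)²/10.79 + (23−17.83)²/17.83 + (12−17.17)²/17.17 = 12.8433
df = 2
p-value (upper-tail) = 0.00163
At α=0.1: p < α → reject H₀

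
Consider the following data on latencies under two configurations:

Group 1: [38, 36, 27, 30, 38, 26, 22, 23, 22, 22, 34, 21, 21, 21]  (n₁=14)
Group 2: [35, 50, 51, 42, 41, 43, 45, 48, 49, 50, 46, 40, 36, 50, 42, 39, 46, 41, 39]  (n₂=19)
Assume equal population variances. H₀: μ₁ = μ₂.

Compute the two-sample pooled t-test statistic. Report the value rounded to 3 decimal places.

test statistic = -8.210

x̄₁=27.214, s₁=6.682, n₁=14
x̄₂=43.842, s₂=4.969, n₂=19
s_p² = [13·6.682² + 18·4.969²]/31 = 33.0608
SE = √(s_p²·(1/14+1/19)) = 2.0252
t = (27.214−43.842)/2.0252 = -8.2104
df = 31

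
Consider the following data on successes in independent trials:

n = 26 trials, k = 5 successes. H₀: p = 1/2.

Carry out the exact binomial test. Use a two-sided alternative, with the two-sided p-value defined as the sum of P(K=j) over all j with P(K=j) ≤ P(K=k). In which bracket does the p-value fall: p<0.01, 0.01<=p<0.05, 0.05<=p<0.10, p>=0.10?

Exact binomial: n=26, k=5, p₀=1/2=0.5000
P(X=j) = C(n,j)·p₀^j·(1−p₀)^(n−j); p = Σ P(X=j) over j with P(X=j) ≤ P(X=5)
p-value (two-sided) = 0.00249
→ bracket: p<0.01

p-value bracket: p<0.01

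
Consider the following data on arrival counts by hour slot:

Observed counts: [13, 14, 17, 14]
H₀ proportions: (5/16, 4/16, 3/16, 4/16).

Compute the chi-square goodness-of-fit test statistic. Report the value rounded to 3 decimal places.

n = 58; E_i = n·p_i = [18.12, 14.50, 10.88, 14.50]
χ² = (13−18.12)²/18.12 + (14−14.50)²/14.50 + (17−10.88)²/10.88 + (14−14.50)²/14.50 = 4.9333
df = 3

test statistic = 4.933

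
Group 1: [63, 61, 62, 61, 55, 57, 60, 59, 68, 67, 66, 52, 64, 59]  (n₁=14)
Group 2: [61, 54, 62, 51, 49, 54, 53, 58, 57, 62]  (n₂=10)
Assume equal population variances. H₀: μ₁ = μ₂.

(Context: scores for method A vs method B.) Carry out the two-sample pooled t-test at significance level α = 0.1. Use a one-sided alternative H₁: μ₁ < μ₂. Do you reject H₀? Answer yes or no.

x̄₁=61.000, s₁=4.523, n₁=14
x̄₂=56.100, s₂=4.630, n₂=10
s_p² = [13·4.523² + 9·4.630²]/22 = 20.8591
SE = √(s_p²·(1/14+1/10)) = 1.8910
t = (61.000−56.100)/1.8910 = 2.5912
df = 22
p-value (one-sided, H₁ less) = 0.99167
At α=0.1: p ≥ α → fail to reject H₀

reject H₀: no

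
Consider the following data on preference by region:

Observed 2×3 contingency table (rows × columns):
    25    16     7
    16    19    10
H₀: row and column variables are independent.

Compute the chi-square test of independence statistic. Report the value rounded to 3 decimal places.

test statistic = 2.668

Row totals [48, 45], col totals [41, 35, 17], n=93
χ² = (25−21.16)²/21.16 + (16−18.06)²/18.06 + (7−8.77)²/8.77 + (16−19.84)²/19.84 + (19−16.94)²/16.94 + (10−8.23)²/8.23 = 2.6682
df = 2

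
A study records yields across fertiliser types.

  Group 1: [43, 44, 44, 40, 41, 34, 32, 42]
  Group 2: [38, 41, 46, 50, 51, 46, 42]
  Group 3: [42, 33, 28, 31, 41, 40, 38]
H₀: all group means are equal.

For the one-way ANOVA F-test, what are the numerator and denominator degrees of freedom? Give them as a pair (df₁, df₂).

degrees of freedom = [2, 19]

k = 3 groups, N = 22 total
df = (k−1, N−k) = (3−1, 22−3) = (2, 19)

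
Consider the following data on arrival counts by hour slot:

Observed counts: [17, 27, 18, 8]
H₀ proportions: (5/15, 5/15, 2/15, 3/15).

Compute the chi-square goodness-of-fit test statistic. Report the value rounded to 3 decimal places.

n = 70; E_i = n·p_i = [23.33, 23.33, 9.33, 14.00]
χ² = (17−23.33)²/23.33 + (27−23.33)²/23.33 + (18−9.33)²/9.33 + (8−14.00)²/14.00 = 12.9143
df = 3

test statistic = 12.914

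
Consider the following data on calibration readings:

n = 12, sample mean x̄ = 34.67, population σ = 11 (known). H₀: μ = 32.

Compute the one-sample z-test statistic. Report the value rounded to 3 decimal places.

test statistic = 0.841

SE = σ/√n = 11/√12 = 3.1754
z = (x̄−μ₀)/SE = (34.67−32)/3.1754 = 0.8408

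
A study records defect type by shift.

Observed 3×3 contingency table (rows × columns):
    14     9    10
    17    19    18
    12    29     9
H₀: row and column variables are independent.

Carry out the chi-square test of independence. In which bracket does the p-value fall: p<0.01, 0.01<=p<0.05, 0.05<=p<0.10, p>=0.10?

Row totals [33, 54, 50], col totals [43, 57, 37], n=137
χ² = (14−10.36)²/10.36 + (9−13.73)²/13.73 + (10−8.91)²/8.91 + (17−16.95)²/16.95 + (19−22.47)²/22.47 + (18−14.58)²/14.58 + (12−15.69)²/15.69 + (29−20.80)²/20.80 + (9−13.50)²/13.50 = 9.9796
df = 4
p-value (upper-tail) = 0.04077
→ bracket: 0.01<=p<0.05

p-value bracket: 0.01<=p<0.05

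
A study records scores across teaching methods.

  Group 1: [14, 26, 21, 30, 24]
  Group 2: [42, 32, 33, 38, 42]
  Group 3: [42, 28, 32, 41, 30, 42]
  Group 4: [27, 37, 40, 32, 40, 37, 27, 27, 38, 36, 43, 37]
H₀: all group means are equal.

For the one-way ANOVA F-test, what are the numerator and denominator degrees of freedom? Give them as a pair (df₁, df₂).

k = 4 groups, N = 28 total
df = (k−1, N−k) = (4−1, 28−4) = (3, 24)

degrees of freedom = [3, 24]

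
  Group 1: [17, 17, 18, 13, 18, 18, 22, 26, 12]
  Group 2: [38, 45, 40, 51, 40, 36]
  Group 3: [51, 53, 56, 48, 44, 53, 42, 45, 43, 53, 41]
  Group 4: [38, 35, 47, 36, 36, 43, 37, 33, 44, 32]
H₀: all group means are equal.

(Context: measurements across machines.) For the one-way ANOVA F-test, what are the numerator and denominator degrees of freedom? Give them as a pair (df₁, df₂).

degrees of freedom = [3, 32]

k = 4 groups, N = 36 total
df = (k−1, N−k) = (4−1, 36−4) = (3, 32)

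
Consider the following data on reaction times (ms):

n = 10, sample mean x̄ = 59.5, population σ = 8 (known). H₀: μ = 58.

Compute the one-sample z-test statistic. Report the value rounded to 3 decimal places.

SE = σ/√n = 8/√10 = 2.5298
z = (x̄−μ₀)/SE = (59.5−58)/2.5298 = 0.5929

test statistic = 0.593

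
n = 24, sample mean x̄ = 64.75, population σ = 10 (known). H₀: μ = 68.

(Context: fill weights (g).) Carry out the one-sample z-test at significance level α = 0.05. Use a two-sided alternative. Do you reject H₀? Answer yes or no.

reject H₀: no

SE = σ/√n = 10/√24 = 2.0412
z = (x̄−μ₀)/SE = (64.75−68)/2.0412 = -1.5922
p-value (two-sided) = 0.11135
At α=0.05: p ≥ α → fail to reject H₀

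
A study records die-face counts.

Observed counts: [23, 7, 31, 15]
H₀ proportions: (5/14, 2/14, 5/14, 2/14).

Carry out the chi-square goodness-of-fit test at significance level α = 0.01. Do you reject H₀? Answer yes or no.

n = 76; E_i = n·p_i = [27.14, 10.86, 27.14, 10.86]
χ² = (23−27.14)²/27.14 + (7−10.86)²/10.86 + (31−27.14)²/27.14 + (15−10.86)²/10.86 = 4.1316
df = 3
p-value (upper-tail) = 0.24760
At α=0.01: p ≥ α → fail to reject H₀

reject H₀: no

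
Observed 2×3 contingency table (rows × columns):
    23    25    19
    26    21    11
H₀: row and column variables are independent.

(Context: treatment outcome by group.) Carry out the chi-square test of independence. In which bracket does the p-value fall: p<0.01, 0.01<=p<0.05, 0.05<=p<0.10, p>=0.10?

Row totals [67, 58], col totals [49, 46, 30], n=125
χ² = (23−26.26)²/26.26 + (25−24.66)²/24.66 + (19−16.08)²/16.08 + (26−22.74)²/22.74 + (21−21.34)²/21.34 + (11−13.92)²/13.92 = 2.0273
df = 2
p-value (upper-tail) = 0.36288
→ bracket: p>=0.10

p-value bracket: p>=0.10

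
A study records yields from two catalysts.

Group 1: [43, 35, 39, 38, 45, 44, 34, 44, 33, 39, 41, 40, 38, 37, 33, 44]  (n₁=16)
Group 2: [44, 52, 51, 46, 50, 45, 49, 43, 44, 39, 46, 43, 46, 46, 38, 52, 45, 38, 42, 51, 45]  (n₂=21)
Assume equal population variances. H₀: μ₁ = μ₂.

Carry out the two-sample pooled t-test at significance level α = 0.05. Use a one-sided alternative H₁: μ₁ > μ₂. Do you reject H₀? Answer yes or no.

x̄₁=39.188, s₁=4.086, n₁=16
x̄₂=45.476, s₂=4.262, n₂=21
s_p² = [15·4.086² + 20·4.262²]/35 = 17.5336
SE = √(s_p²·(1/16+1/21)) = 1.3895
t = (39.188−45.476)/1.3895 = -4.5258
df = 35
p-value (one-sided, H₁ greater) = 0.99997
At α=0.05: p ≥ α → fail to reject H₀

reject H₀: no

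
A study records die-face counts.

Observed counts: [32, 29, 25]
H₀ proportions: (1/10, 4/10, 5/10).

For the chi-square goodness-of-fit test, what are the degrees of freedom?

degrees of freedom = 2

df = k − 1 = 3 − 1 = 2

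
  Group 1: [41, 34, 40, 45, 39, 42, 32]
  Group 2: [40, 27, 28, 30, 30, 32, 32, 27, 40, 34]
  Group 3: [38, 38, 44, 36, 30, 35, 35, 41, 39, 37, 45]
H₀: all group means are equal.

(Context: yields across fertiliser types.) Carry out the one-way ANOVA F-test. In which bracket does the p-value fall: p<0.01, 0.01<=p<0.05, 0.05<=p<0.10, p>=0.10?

Group means [39.00, 32.00, 38.00], grand mean 36.107
SSB = Σnᵢ(x̄ᵢ−x̄)² = 266.679; SSW = ΣΣ(x−x̄ᵢ)² = 512.000
MSB = 266.679/2 = 133.3393; MSW = 512.000/25 = 20.4800
F = MSB/MSW = 6.5107
df = (2, 25)
p-value (upper-tail) = 0.00530
→ bracket: p<0.01

p-value bracket: p<0.01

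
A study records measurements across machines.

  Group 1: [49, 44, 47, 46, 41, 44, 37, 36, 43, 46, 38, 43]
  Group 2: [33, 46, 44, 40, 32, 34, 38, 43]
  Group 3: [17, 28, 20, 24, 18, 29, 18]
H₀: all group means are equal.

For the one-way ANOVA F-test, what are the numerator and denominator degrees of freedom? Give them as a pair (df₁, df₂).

k = 3 groups, N = 27 total
df = (k−1, N−k) = (3−1, 27−3) = (2, 24)

degrees of freedom = [2, 24]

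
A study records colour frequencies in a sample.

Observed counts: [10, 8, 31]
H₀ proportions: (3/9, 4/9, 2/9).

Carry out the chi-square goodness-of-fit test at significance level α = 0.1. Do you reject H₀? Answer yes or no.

n = 49; E_i = n·p_i = [16.33, 21.78, 10.89]
χ² = (10−16.33)²/16.33 + (8−21.78)²/21.78 + (31−10.89)²/10.89 = 48.3163
df = 2
p-value (upper-tail) = 0.00000
At α=0.1: p < α → reject H₀

reject H₀: yes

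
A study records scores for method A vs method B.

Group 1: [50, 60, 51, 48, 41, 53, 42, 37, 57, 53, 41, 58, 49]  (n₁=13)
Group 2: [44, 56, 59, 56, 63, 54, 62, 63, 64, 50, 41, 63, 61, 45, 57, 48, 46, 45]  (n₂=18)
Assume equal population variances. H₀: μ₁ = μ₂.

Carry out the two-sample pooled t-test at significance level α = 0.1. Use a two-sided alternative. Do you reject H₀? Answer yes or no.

reject H₀: yes

x̄₁=49.231, s₁=7.213, n₁=13
x̄₂=54.278, s₂=7.835, n₂=18
s_p² = [12·7.213² + 17·7.835²]/29 = 57.5144
SE = √(s_p²·(1/13+1/18)) = 2.7603
t = (49.231−54.278)/2.7603 = -1.8284
df = 29
p-value (two-sided) = 0.07779
At α=0.1: p < α → reject H₀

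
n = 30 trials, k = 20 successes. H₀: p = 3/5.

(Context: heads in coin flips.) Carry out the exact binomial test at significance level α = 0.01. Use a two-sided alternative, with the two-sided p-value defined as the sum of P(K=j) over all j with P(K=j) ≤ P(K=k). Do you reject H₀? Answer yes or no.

reject H₀: no

Exact binomial: n=30, k=20, p₀=3/5=0.6000
P(X=j) = C(n,j)·p₀^j·(1−p₀)^(n−j); p = Σ P(X=j) over j with P(X=j) ≤ P(X=20)
p-value (two-sided) = 0.57697
At α=0.01: p ≥ α → fail to reject H₀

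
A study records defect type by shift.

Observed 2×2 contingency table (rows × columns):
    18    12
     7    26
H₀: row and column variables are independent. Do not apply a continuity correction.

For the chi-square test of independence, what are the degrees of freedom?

degrees of freedom = 1

df = (r−1)(c−1) = (2−1)·(2−1) = 1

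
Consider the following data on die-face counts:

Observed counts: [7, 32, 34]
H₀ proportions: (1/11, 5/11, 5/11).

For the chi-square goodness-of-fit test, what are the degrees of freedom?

degrees of freedom = 2

df = k − 1 = 3 − 1 = 2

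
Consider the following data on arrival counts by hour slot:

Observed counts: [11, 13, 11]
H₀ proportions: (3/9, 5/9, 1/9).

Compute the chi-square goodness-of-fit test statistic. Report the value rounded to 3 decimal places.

test statistic = 15.177

n = 35; E_i = n·p_i = [11.67, 19.44, 3.89]
χ² = (11−11.67)²/11.67 + (13−19.44)²/19.44 + (11−3.89)²/3.89 = 15.1771
df = 2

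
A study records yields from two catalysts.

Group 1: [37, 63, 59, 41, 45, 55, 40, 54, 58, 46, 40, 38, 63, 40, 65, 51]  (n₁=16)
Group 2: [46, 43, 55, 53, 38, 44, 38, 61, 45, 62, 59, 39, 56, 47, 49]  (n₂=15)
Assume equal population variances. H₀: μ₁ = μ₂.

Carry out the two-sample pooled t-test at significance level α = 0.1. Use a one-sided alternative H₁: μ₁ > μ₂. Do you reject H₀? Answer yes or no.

reject H₀: no

x̄₁=49.688, s₁=9.945, n₁=16
x̄₂=49.000, s₂=8.220, n₂=15
s_p² = [15·9.945² + 14·8.220²]/29 = 83.7737
SE = √(s_p²·(1/16+1/15)) = 3.2895
t = (49.688−49.000)/3.2895 = 0.2090
df = 29
p-value (one-sided, H₁ greater) = 0.41796
At α=0.1: p ≥ α → fail to reject H₀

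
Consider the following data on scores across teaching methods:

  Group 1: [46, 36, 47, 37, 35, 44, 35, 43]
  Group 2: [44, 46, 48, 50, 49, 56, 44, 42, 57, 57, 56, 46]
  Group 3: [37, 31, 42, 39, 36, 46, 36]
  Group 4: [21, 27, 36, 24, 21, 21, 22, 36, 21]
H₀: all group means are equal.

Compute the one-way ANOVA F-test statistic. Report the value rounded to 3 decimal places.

Group means [40.38, 49.58, 38.14, 25.44], grand mean 39.278
SSB = Σnᵢ(x̄ᵢ−x̄)² = 3015.351; SSW = ΣΣ(x−x̄ᵢ)² = 981.871
MSB = 3015.351/3 = 1005.1171; MSW = 981.871/32 = 30.6835
F = MSB/MSW = 32.7576
df = (3, 32)

test statistic = 32.758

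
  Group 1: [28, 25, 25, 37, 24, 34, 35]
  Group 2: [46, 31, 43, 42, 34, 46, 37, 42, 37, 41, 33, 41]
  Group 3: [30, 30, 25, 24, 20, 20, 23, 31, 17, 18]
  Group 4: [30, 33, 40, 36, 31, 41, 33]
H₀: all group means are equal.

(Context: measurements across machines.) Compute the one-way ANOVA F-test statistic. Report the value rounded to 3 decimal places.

test statistic = 18.952

Group means [29.71, 39.42, 23.80, 34.86], grand mean 32.306
SSB = Σnᵢ(x̄ᵢ−x̄)² = 1422.837; SSW = ΣΣ(x−x̄ᵢ)² = 800.802
MSB = 1422.837/3 = 474.2788; MSW = 800.802/32 = 25.0251
F = MSB/MSW = 18.9521
df = (3, 32)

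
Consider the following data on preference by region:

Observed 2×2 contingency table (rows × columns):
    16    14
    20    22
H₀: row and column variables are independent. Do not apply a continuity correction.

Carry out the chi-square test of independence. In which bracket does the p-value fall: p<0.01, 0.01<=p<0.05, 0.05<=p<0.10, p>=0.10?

p-value bracket: p>=0.10

Row totals [30, 42], col totals [36, 36], n=72
χ² = (16−15.00)²/15.00 + (14−15.00)²/15.00 + (20−21.00)²/21.00 + (22−21.00)²/21.00 = 0.2286
df = 1
p-value (upper-tail) = 0.63259
→ bracket: p>=0.10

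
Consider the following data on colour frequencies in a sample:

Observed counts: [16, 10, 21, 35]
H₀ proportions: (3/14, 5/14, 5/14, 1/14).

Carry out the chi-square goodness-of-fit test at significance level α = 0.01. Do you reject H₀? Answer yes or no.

n = 82; E_i = n·p_i = [17.57, 29.29, 29.29, 5.86]
χ² = (16−17.57)²/17.57 + (10−29.29)²/29.29 + (21−29.29)²/29.29 + (35−5.86)²/5.86 = 160.1886
df = 3
p-value (upper-tail) = 0.00000
At α=0.01: p < α → reject H₀

reject H₀: yes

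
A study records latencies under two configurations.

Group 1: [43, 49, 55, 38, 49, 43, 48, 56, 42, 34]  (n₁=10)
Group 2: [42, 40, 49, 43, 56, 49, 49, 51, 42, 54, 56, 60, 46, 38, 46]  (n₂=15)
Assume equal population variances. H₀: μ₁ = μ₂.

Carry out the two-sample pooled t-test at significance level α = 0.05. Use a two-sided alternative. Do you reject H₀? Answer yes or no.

reject H₀: no

x̄₁=45.700, s₁=7.025, n₁=10
x̄₂=48.067, s₂=6.486, n₂=15
s_p² = [9·7.025² + 14·6.486²]/23 = 44.9145
SE = √(s_p²·(1/10+1/15)) = 2.7360
t = (45.700−48.067)/2.7360 = -0.8650
df = 23
p-value (two-sided) = 0.39597
At α=0.05: p ≥ α → fail to reject H₀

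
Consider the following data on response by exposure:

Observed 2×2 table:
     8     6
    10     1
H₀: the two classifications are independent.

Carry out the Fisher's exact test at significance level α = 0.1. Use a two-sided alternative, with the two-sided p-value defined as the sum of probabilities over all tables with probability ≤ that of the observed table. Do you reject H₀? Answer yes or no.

Margins: r₁=14, r₂=11, c₁=18, c₂=7, n=25
p_obs = C(14,8)·C(11,10)/C(25,18); sum pmf over tables with pmf ≤ p_obs
p-value (two-sided) = 0.09000
At α=0.1: p < α → reject H₀

reject H₀: yes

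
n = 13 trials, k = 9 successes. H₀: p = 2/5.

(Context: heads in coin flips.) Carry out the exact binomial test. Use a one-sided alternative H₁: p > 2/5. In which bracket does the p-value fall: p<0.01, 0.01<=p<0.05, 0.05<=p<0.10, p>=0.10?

Exact binomial: n=13, k=9, p₀=2/5=0.4000
P(X≥9) from Σ C(n,i)·p₀^i·(1−p₀)^(n−i)
p-value (one-sided, H₁ greater) = 0.03208
→ bracket: 0.01<=p<0.05

p-value bracket: 0.01<=p<0.05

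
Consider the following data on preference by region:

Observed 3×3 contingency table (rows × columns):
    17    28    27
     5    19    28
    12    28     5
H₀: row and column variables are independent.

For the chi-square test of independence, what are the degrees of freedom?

degrees of freedom = 4

df = (r−1)(c−1) = (3−1)·(3−1) = 4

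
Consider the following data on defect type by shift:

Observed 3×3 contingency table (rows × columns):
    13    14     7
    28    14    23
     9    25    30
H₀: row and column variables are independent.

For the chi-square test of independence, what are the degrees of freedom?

df = (r−1)(c−1) = (3−1)·(3−1) = 4

degrees of freedom = 4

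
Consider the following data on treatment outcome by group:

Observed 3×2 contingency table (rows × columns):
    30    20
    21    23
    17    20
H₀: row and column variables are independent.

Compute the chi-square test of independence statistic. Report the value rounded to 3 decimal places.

test statistic = 2.146

Row totals [50, 44, 37], col totals [68, 63], n=131
χ² = (30−25.95)²/25.95 + (20−24.05)²/24.05 + (21−22.84)²/22.84 + (23−21.16)²/21.16 + (17−19.21)²/19.21 + (20−17.79)²/17.79 = 2.1464
df = 2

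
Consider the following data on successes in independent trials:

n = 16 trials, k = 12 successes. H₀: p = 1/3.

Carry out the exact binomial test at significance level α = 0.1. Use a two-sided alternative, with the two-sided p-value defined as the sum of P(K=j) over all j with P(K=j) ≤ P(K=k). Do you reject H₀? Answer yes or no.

Exact binomial: n=16, k=12, p₀=1/3=0.3333
P(X=j) = C(n,j)·p₀^j·(1−p₀)^(n−j); p = Σ P(X=j) over j with P(X=j) ≤ P(X=12)
p-value (two-sided) = 0.00079
At α=0.1: p < α → reject H₀

reject H₀: yes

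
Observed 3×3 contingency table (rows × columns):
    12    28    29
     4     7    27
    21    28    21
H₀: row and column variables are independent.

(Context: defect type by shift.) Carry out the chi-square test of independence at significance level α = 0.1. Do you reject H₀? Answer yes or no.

reject H₀: yes

Row totals [69, 38, 70], col totals [37, 63, 77], n=177
χ² = (12−14.42)²/14.42 + (28−24.56)²/24.56 + (29−30.02)²/30.02 + (4−7.94)²/7.94 + (7−13.53)²/13.53 + (27−16.53)²/16.53 + (21−14.63)²/14.63 + (28−24.92)²/24.92 + (21−30.45)²/30.45 = 18.7459
df = 4
p-value (upper-tail) = 0.00088
At α=0.1: p < α → reject H₀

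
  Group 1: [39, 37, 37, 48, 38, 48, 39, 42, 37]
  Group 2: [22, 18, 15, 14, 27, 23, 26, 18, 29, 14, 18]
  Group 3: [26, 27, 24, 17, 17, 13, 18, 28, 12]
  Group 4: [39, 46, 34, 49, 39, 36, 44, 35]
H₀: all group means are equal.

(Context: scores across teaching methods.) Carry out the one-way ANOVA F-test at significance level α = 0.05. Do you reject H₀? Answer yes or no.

Group means [40.56, 20.36, 20.22, 40.25], grand mean 29.541
SSB = Σnᵢ(x̄ᵢ−x̄)² = 3717.366; SSW = ΣΣ(x−x̄ᵢ)² = 959.823
MSB = 3717.366/3 = 1239.1220; MSW = 959.823/33 = 29.0856
F = MSB/MSW = 42.6027
df = (3, 33)
p-value (upper-tail) = 0.00000
At α=0.05: p < α → reject H₀

reject H₀: yes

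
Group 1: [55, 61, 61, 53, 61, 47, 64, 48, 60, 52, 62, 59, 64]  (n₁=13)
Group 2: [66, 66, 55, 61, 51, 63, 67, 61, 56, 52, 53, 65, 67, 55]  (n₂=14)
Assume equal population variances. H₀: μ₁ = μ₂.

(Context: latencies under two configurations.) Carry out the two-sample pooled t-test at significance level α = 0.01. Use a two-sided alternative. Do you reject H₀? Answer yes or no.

x̄₁=57.462, s₁=5.825, n₁=13
x̄₂=59.857, s₂=5.985, n₂=14
s_p² = [12·5.825² + 13·5.985²]/25 = 34.9178
SE = √(s_p²·(1/13+1/14)) = 2.2760
t = (57.462−59.857)/2.2760 = -1.0526
df = 25
p-value (two-sided) = 0.30261
At α=0.01: p ≥ α → fail to reject H₀

reject H₀: no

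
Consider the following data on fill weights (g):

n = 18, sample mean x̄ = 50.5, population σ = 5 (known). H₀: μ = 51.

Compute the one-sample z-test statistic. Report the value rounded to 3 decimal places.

SE = σ/√n = 5/√18 = 1.1785
z = (x̄−μ₀)/SE = (50.5−51)/1.1785 = -0.4243

test statistic = -0.424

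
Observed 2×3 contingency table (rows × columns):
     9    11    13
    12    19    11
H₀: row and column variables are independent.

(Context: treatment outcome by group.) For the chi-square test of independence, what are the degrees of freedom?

degrees of freedom = 2

df = (r−1)(c−1) = (2−1)·(3−1) = 2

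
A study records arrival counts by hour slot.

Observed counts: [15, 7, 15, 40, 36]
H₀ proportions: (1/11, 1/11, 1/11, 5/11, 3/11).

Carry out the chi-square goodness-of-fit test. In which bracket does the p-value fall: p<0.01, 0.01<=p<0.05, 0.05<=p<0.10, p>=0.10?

p-value bracket: 0.05<=p<0.10

n = 113; E_i = n·p_i = [10.27, 10.27, 10.27, 51.36, 30.82]
χ² = (15−10.27)²/10.27 + (7−10.27)²/10.27 + (15−10.27)²/10.27 + (40−51.36)²/51.36 + (36−30.82)²/30.82 = 8.7788
df = 4
p-value (upper-tail) = 0.06687
→ bracket: 0.05<=p<0.10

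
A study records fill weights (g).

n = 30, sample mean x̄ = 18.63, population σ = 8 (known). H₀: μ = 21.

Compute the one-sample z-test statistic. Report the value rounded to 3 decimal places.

test statistic = -1.623

SE = σ/√n = 8/√30 = 1.4606
z = (x̄−μ₀)/SE = (18.63−21)/1.4606 = -1.6226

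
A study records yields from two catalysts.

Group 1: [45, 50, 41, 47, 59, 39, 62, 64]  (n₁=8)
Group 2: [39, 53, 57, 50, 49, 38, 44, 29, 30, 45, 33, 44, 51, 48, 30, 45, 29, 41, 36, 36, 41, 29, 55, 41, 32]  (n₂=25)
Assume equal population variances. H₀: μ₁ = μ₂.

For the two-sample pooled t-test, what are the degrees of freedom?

degrees of freedom = 31

df = n₁ + n₂ − 2 = 8 + 25 − 2 = 31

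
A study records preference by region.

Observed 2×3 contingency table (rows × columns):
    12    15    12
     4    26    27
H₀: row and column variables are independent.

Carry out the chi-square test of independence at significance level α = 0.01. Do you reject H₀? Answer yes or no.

reject H₀: yes

Row totals [39, 57], col totals [16, 41, 39], n=96
χ² = (12−6.50)²/6.50 + (15−16.66)²/16.66 + (12−15.84)²/15.84 + (4−9.50)²/9.50 + (26−24.34)²/24.34 + (27−23.16)²/23.16 = 9.6860
df = 2
p-value (upper-tail) = 0.00788
At α=0.01: p < α → reject H₀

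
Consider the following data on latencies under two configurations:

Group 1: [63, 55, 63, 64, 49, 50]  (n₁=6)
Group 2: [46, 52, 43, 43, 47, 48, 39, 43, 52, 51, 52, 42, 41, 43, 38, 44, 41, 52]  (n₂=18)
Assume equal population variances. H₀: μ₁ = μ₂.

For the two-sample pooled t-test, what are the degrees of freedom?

df = n₁ + n₂ − 2 = 6 + 18 − 2 = 22

degrees of freedom = 22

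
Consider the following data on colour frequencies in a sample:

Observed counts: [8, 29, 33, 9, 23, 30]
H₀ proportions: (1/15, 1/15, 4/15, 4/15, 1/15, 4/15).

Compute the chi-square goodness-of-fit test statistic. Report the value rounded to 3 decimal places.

test statistic = 89.761

n = 132; E_i = n·p_i = [8.80, 8.80, 35.20, 35.20, 8.80, 35.20]
χ² = (8−8.80)²/8.80 + (29−8.80)²/8.80 + (33−35.20)²/35.20 + (9−35.20)²/35.20 + (23−8.80)²/8.80 + (30−35.20)²/35.20 = 89.7614
df = 5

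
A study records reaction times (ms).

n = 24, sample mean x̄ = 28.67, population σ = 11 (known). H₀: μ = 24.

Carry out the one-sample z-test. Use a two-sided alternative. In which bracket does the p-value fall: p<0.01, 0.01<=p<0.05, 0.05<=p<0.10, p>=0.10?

p-value bracket: 0.01<=p<0.05

SE = σ/√n = 11/√24 = 2.2454
z = (x̄−μ₀)/SE = (28.67−24)/2.2454 = 2.0798
p-value (two-sided) = 0.03754
→ bracket: 0.01<=p<0.05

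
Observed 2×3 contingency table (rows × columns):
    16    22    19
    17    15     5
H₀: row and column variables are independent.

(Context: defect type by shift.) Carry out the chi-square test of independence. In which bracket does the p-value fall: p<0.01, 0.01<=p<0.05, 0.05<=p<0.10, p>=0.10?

p-value bracket: 0.05<=p<0.10

Row totals [57, 37], col totals [33, 37, 24], n=94
χ² = (16−20.01)²/20.01 + (22−22.44)²/22.44 + (19−14.55)²/14.55 + (17−12.99)²/12.99 + (15−14.56)²/14.56 + (5−9.45)²/9.45 = 5.5157
df = 2
p-value (upper-tail) = 0.06343
→ bracket: 0.05<=p<0.10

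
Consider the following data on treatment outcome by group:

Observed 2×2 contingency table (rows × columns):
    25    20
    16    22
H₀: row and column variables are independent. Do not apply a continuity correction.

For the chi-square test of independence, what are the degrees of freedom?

df = (r−1)(c−1) = (2−1)·(2−1) = 1

degrees of freedom = 1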